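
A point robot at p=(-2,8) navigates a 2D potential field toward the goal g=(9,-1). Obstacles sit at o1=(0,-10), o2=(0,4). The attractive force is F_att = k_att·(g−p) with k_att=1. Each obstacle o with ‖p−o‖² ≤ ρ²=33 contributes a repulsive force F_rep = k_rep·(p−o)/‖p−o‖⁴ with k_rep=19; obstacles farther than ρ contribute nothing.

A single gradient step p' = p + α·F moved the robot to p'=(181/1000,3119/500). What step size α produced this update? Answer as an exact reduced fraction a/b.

F_att = 1·(g−p) = 1·(11,-9) = (11.0000,-9.0000)
o1: d²=328 > ρ²=33 → inactive
o2: d²=20 ≤ ρ²=33; F_rep = 19·(-2,4)/20² = (-0.0950,0.1900)
F = F_att + ΣF_rep = (10.9050,-8.8100)
Δp = p'−p = (2.1810,-1.7620); α = Δx/Fx = (2181/1000) / (2181/200) = 1/5
check: Δy/Fy = (-881/500) / (-881/100) = 1/5 ✓

α = 1/5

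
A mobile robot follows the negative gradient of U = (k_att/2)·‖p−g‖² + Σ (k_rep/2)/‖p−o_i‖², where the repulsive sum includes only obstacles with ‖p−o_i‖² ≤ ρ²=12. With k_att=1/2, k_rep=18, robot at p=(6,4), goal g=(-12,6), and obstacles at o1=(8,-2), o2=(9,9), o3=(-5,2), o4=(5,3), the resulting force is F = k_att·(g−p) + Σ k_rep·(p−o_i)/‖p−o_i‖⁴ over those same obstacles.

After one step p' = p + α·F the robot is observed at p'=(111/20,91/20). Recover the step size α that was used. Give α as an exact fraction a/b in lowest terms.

F_att = 1/2·(g−p) = 1/2·(-18,2) = (-9.0000,1.0000)
o1: d²=40 > ρ²=12 → inactive
o2: d²=34 > ρ²=12 → inactive
o3: d²=125 > ρ²=12 → inactive
o4: d²=2 ≤ ρ²=12; F_rep = 18·(1,1)/2² = (4.5000,4.5000)
F = F_att + ΣF_rep = (-4.5000,5.5000)
Δp = p'−p = (-0.4500,0.5500); α = Δx/Fx = (-9/20) / (-9/2) = 1/10
check: Δy/Fy = (11/20) / (11/2) = 1/10 ✓

α = 1/10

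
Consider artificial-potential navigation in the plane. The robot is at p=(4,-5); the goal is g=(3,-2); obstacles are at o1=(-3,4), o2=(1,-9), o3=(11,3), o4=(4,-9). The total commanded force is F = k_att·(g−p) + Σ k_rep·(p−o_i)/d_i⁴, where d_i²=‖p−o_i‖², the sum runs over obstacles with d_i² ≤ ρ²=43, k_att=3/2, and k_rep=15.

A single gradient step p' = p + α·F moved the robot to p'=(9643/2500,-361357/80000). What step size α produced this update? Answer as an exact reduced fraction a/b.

F_att = 3/2·(g−p) = 3/2·(-1,3) = (-1.5000,4.5000)
o1: d²=130 > ρ²=43 → inactive
o2: d²=25 ≤ ρ²=43; F_rep = 15·(3,4)/25² = (0.0720,0.0960)
o3: d²=113 > ρ²=43 → inactive
o4: d²=16 ≤ ρ²=43; F_rep = 15·(0,4)/16² = (0.0000,0.2344)
F = F_att + ΣF_rep = (-1.4280,4.8304)
Δp = p'−p = (-0.1428,0.4830); α = Δx/Fx = (-357/2500) / (-357/250) = 1/10
check: Δy/Fy = (38643/80000) / (38643/8000) = 1/10 ✓

α = 1/10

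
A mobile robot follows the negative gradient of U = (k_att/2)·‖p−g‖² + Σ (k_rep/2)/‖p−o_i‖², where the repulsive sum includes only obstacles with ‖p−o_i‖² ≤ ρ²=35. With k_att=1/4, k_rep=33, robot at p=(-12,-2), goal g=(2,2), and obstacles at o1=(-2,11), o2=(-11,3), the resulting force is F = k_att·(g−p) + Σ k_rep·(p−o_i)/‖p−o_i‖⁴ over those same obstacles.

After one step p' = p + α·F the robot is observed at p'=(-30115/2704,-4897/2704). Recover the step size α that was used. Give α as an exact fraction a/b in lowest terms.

α = 1/4

F_att = 1/4·(g−p) = 1/4·(14,4) = (3.5000,1.0000)
o1: d²=269 > ρ²=35 → inactive
o2: d²=26 ≤ ρ²=35; F_rep = 33·(-1,-5)/26² = (-0.0488,-0.2441)
F = F_att + ΣF_rep = (3.4512,0.7559)
Δp = p'−p = (0.8628,0.1890); α = Δx/Fx = (2333/2704) / (2333/676) = 1/4
check: Δy/Fy = (511/2704) / (511/676) = 1/4 ✓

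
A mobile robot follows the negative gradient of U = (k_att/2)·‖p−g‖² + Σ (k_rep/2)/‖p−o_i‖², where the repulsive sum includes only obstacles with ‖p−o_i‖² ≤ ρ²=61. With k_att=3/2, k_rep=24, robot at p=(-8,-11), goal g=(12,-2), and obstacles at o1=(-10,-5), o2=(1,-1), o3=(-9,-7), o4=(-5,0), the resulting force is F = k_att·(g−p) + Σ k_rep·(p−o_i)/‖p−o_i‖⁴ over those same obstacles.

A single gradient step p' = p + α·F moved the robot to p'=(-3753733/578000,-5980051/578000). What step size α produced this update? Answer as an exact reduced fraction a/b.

α = 1/20

F_att = 3/2·(g−p) = 3/2·(20,9) = (30.0000,13.5000)
o1: d²=40 ≤ ρ²=61; F_rep = 24·(2,-6)/40² = (0.0300,-0.0900)
o2: d²=181 > ρ²=61 → inactive
o3: d²=17 ≤ ρ²=61; F_rep = 24·(1,-4)/17² = (0.0830,-0.3322)
o4: d²=130 > ρ²=61 → inactive
F = F_att + ΣF_rep = (30.1130,13.0778)
Δp = p'−p = (1.5057,0.6539); α = Δx/Fx = (870267/578000) / (870267/28900) = 1/20
check: Δy/Fy = (377949/578000) / (377949/28900) = 1/20 ✓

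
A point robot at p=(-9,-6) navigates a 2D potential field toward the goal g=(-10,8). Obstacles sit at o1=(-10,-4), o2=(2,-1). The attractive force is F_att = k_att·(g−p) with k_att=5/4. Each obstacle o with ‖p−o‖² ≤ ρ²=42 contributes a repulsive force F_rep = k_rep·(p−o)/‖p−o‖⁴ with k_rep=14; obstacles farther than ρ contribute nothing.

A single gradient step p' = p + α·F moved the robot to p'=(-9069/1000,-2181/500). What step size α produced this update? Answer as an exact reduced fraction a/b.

F_att = 5/4·(g−p) = 5/4·(-1,14) = (-1.2500,17.5000)
o1: d²=5 ≤ ρ²=42; F_rep = 14·(1,-2)/5² = (0.5600,-1.1200)
o2: d²=146 > ρ²=42 → inactive
F = F_att + ΣF_rep = (-0.6900,16.3800)
Δp = p'−p = (-0.0690,1.6380); α = Δx/Fx = (-69/1000) / (-69/100) = 1/10
check: Δy/Fy = (819/500) / (819/50) = 1/10 ✓

α = 1/10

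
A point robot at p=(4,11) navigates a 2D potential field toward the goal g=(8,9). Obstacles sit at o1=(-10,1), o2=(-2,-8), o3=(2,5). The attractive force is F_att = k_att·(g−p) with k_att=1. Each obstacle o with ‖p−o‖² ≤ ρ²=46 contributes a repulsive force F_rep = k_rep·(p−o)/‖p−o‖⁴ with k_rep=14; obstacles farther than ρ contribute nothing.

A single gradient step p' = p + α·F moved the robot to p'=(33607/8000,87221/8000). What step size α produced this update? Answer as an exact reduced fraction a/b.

F_att = 1·(g−p) = 1·(4,-2) = (4.0000,-2.0000)
o1: d²=296 > ρ²=46 → inactive
o2: d²=397 > ρ²=46 → inactive
o3: d²=40 ≤ ρ²=46; F_rep = 14·(2,6)/40² = (0.0175,0.0525)
F = F_att + ΣF_rep = (4.0175,-1.9475)
Δp = p'−p = (0.2009,-0.0974); α = Δx/Fx = (1607/8000) / (1607/400) = 1/20
check: Δy/Fy = (-779/8000) / (-779/400) = 1/20 ✓

α = 1/20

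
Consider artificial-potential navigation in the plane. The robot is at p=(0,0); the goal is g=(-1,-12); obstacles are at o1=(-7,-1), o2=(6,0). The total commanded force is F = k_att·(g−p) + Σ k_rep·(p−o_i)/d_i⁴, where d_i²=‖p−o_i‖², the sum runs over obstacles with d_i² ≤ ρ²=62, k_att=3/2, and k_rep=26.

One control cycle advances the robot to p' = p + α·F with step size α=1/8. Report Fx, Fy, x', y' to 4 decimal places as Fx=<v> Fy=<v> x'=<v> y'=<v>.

F_att = 3/2·(g−p) = 3/2·(-1,-12) = (-1.5000,-18.0000)
o1: d²=50 ≤ ρ²=62; F_rep = 26·(7,1)/50² = (0.0728,0.0104)
o2: d²=36 ≤ ρ²=62; F_rep = 26·(-6,0)/36² = (-0.1204,0.0000)
F = F_att + ΣF_rep = (-1.5476,-17.9896)
p' = p + 1/8·F = (-0.1934,-2.2487)

Fx=-1.5476 Fy=-17.9896 x'=-0.1934 y'=-2.2487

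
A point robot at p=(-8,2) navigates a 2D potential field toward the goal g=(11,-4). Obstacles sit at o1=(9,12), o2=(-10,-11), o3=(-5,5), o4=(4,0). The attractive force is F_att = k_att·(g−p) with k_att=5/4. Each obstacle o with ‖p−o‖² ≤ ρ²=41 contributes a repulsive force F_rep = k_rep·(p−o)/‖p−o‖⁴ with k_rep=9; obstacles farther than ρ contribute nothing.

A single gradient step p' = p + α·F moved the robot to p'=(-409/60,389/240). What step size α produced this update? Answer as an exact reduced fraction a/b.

α = 1/20

F_att = 5/4·(g−p) = 5/4·(19,-6) = (23.7500,-7.5000)
o1: d²=389 > ρ²=41 → inactive
o2: d²=173 > ρ²=41 → inactive
o3: d²=18 ≤ ρ²=41; F_rep = 9·(-3,-3)/18² = (-0.0833,-0.0833)
o4: d²=148 > ρ²=41 → inactive
F = F_att + ΣF_rep = (23.6667,-7.5833)
Δp = p'−p = (1.1833,-0.3792); α = Δx/Fx = (71/60) / (71/3) = 1/20
check: Δy/Fy = (-91/240) / (-91/12) = 1/20 ✓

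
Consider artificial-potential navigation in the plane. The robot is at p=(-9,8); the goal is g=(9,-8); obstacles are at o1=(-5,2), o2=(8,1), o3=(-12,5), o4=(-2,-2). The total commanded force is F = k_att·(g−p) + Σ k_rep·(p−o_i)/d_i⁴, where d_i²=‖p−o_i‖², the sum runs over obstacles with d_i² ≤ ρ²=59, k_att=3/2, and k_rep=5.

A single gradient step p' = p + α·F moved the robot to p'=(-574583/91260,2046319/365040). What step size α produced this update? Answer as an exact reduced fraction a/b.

F_att = 3/2·(g−p) = 3/2·(18,-16) = (27.0000,-24.0000)
o1: d²=52 ≤ ρ²=59; F_rep = 5·(-4,6)/52² = (-0.0074,0.0111)
o2: d²=338 > ρ²=59 → inactive
o3: d²=18 ≤ ρ²=59; F_rep = 5·(3,3)/18² = (0.0463,0.0463)
o4: d²=149 > ρ²=59 → inactive
F = F_att + ΣF_rep = (27.0389,-23.9426)
Δp = p'−p = (2.7039,-2.3943); α = Δx/Fx = (246757/91260) / (246757/9126) = 1/10
check: Δy/Fy = (-874001/365040) / (-874001/36504) = 1/10 ✓

α = 1/10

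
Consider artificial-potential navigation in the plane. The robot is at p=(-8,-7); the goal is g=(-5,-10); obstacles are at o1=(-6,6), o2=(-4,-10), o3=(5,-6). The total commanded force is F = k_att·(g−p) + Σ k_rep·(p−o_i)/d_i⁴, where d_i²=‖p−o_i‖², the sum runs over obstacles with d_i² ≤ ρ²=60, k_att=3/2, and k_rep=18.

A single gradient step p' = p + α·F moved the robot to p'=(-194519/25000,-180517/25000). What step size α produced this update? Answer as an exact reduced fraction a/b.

α = 1/20

F_att = 3/2·(g−p) = 3/2·(3,-3) = (4.5000,-4.5000)
o1: d²=173 > ρ²=60 → inactive
o2: d²=25 ≤ ρ²=60; F_rep = 18·(-4,3)/25² = (-0.1152,0.0864)
o3: d²=170 > ρ²=60 → inactive
F = F_att + ΣF_rep = (4.3848,-4.4136)
Δp = p'−p = (0.2192,-0.2207); α = Δx/Fx = (5481/25000) / (5481/1250) = 1/20
check: Δy/Fy = (-5517/25000) / (-5517/1250) = 1/20 ✓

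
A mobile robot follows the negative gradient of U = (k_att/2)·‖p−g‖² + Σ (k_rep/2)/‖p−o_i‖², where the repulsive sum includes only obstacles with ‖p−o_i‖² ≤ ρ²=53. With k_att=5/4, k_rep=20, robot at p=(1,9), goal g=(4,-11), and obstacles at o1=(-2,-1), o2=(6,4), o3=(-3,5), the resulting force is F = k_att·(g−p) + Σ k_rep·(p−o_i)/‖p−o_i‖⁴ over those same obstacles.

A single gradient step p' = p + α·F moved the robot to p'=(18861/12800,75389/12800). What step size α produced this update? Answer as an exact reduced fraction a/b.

α = 1/8

F_att = 5/4·(g−p) = 5/4·(3,-20) = (3.7500,-25.0000)
o1: d²=109 > ρ²=53 → inactive
o2: d²=50 ≤ ρ²=53; F_rep = 20·(-5,5)/50² = (-0.0400,0.0400)
o3: d²=32 ≤ ρ²=53; F_rep = 20·(4,4)/32² = (0.0781,0.0781)
F = F_att + ΣF_rep = (3.7881,-24.8819)
Δp = p'−p = (0.4735,-3.1102); α = Δx/Fx = (6061/12800) / (6061/1600) = 1/8
check: Δy/Fy = (-39811/12800) / (-39811/1600) = 1/8 ✓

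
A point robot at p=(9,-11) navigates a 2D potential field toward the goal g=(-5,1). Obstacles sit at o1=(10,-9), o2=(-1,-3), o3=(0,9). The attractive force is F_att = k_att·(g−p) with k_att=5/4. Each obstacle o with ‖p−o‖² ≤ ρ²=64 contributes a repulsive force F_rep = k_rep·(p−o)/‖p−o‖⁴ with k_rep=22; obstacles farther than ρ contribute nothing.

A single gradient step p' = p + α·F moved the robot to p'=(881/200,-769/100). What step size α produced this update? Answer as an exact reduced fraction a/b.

F_att = 5/4·(g−p) = 5/4·(-14,12) = (-17.5000,15.0000)
o1: d²=5 ≤ ρ²=64; F_rep = 22·(-1,-2)/5² = (-0.8800,-1.7600)
o2: d²=164 > ρ²=64 → inactive
o3: d²=481 > ρ²=64 → inactive
F = F_att + ΣF_rep = (-18.3800,13.2400)
Δp = p'−p = (-4.5950,3.3100); α = Δx/Fx = (-919/200) / (-919/50) = 1/4
check: Δy/Fy = (331/100) / (331/25) = 1/4 ✓

α = 1/4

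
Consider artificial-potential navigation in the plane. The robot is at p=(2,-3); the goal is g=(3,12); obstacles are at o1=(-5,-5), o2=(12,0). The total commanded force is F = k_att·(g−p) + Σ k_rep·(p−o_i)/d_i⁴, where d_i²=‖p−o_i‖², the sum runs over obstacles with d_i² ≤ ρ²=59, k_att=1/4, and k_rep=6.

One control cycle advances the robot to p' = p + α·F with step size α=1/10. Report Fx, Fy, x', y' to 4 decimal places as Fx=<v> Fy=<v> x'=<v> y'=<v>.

Fx=0.2650 Fy=3.7543 x'=2.0265 y'=-2.6246

F_att = 1/4·(g−p) = 1/4·(1,15) = (0.2500,3.7500)
o1: d²=53 ≤ ρ²=59; F_rep = 6·(7,2)/53² = (0.0150,0.0043)
o2: d²=109 > ρ²=59 → inactive
F = F_att + ΣF_rep = (0.2650,3.7543)
p' = p + 1/10·F = (2.0265,-2.6246)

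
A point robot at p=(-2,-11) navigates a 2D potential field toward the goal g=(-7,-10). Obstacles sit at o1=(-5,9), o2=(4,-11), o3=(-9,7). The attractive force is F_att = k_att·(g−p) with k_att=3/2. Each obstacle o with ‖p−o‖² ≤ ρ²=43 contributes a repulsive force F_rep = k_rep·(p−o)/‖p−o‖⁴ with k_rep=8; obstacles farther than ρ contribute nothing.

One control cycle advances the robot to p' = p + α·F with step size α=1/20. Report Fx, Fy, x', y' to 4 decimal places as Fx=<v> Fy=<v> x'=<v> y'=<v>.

Fx=-7.5370 Fy=1.5000 x'=-2.3769 y'=-10.9250

F_att = 3/2·(g−p) = 3/2·(-5,1) = (-7.5000,1.5000)
o1: d²=409 > ρ²=43 → inactive
o2: d²=36 ≤ ρ²=43; F_rep = 8·(-6,0)/36² = (-0.0370,0.0000)
o3: d²=373 > ρ²=43 → inactive
F = F_att + ΣF_rep = (-7.5370,1.5000)
p' = p + 1/20·F = (-2.3769,-10.9250)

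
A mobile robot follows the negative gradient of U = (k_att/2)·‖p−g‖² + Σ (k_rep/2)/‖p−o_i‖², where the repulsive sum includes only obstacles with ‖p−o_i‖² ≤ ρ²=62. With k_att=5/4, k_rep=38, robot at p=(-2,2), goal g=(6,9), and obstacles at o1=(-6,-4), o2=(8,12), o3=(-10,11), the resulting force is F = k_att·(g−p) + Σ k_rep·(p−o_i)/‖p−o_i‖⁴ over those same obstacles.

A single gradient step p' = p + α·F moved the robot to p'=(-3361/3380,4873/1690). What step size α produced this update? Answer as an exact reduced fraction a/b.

F_att = 5/4·(g−p) = 5/4·(8,7) = (10.0000,8.7500)
o1: d²=52 ≤ ρ²=62; F_rep = 38·(4,6)/52² = (0.0562,0.0843)
o2: d²=200 > ρ²=62 → inactive
o3: d²=145 > ρ²=62 → inactive
F = F_att + ΣF_rep = (10.0562,8.8343)
Δp = p'−p = (1.0056,0.8834); α = Δx/Fx = (3399/3380) / (3399/338) = 1/10
check: Δy/Fy = (1493/1690) / (1493/169) = 1/10 ✓

α = 1/10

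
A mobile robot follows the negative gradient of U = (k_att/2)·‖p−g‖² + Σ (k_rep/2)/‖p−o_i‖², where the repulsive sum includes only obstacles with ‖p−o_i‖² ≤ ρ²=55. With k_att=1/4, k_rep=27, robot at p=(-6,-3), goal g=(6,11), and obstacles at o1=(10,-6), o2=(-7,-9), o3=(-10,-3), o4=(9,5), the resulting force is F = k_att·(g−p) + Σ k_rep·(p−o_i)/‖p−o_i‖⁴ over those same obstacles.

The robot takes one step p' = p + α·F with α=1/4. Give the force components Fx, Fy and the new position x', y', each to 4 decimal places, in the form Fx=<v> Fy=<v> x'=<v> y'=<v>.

F_att = 1/4·(g−p) = 1/4·(12,14) = (3.0000,3.5000)
o1: d²=265 > ρ²=55 → inactive
o2: d²=37 ≤ ρ²=55; F_rep = 27·(1,6)/37² = (0.0197,0.1183)
o3: d²=16 ≤ ρ²=55; F_rep = 27·(4,0)/16² = (0.4219,0.0000)
o4: d²=289 > ρ²=55 → inactive
F = F_att + ΣF_rep = (3.4416,3.6183)
p' = p + 1/4·F = (-5.1396,-2.0954)

Fx=3.4416 Fy=3.6183 x'=-5.1396 y'=-2.0954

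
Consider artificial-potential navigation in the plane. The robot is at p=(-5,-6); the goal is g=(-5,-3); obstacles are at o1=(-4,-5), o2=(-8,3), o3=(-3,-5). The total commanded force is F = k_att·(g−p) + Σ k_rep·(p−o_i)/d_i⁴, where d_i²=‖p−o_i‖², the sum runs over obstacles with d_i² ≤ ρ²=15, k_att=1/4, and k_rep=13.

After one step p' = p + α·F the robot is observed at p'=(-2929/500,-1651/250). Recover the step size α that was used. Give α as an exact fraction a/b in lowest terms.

F_att = 1/4·(g−p) = 1/4·(0,3) = (0.0000,0.7500)
o1: d²=2 ≤ ρ²=15; F_rep = 13·(-1,-1)/2² = (-3.2500,-3.2500)
o2: d²=90 > ρ²=15 → inactive
o3: d²=5 ≤ ρ²=15; F_rep = 13·(-2,-1)/5² = (-1.0400,-0.5200)
F = F_att + ΣF_rep = (-4.2900,-3.0200)
Δp = p'−p = (-0.8580,-0.6040); α = Δx/Fx = (-429/500) / (-429/100) = 1/5
check: Δy/Fy = (-151/250) / (-151/50) = 1/5 ✓

α = 1/5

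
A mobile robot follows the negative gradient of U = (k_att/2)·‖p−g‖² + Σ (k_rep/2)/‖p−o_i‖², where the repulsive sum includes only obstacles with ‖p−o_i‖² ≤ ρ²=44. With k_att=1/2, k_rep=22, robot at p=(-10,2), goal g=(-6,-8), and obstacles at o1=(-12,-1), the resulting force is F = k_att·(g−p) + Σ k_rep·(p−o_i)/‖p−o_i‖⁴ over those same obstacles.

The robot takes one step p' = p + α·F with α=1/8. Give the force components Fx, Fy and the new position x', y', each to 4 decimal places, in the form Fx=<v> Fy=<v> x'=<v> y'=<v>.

Fx=2.2604 Fy=-4.6095 x'=-9.7175 y'=1.4238

F_att = 1/2·(g−p) = 1/2·(4,-10) = (2.0000,-5.0000)
o1: d²=13 ≤ ρ²=44; F_rep = 22·(2,3)/13² = (0.2604,0.3905)
F = F_att + ΣF_rep = (2.2604,-4.6095)
p' = p + 1/8·F = (-9.7175,1.4238)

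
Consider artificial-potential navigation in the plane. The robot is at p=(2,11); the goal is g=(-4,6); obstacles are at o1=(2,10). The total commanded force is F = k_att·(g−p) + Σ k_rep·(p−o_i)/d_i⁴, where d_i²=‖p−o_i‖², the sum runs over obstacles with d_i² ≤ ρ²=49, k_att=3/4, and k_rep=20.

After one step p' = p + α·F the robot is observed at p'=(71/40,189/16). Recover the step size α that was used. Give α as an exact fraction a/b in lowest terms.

F_att = 3/4·(g−p) = 3/4·(-6,-5) = (-4.5000,-3.7500)
o1: d²=1 ≤ ρ²=49; F_rep = 20·(0,1)/1² = (0.0000,20.0000)
F = F_att + ΣF_rep = (-4.5000,16.2500)
Δp = p'−p = (-0.2250,0.8125); α = Δx/Fx = (-9/40) / (-9/2) = 1/20
check: Δy/Fy = (13/16) / (65/4) = 1/20 ✓

α = 1/20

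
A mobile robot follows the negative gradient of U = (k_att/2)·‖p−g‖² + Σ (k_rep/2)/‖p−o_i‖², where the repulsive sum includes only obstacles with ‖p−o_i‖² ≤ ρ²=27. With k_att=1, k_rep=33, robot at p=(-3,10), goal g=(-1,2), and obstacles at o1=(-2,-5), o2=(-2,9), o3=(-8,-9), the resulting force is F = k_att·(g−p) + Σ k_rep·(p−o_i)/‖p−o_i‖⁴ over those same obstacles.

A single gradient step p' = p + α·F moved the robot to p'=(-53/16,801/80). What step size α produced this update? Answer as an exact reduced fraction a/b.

F_att = 1·(g−p) = 1·(2,-8) = (2.0000,-8.0000)
o1: d²=226 > ρ²=27 → inactive
o2: d²=2 ≤ ρ²=27; F_rep = 33·(-1,1)/2² = (-8.2500,8.2500)
o3: d²=386 > ρ²=27 → inactive
F = F_att + ΣF_rep = (-6.2500,0.2500)
Δp = p'−p = (-0.3125,0.0125); α = Δx/Fx = (-5/16) / (-25/4) = 1/20
check: Δy/Fy = (1/80) / (1/4) = 1/20 ✓

α = 1/20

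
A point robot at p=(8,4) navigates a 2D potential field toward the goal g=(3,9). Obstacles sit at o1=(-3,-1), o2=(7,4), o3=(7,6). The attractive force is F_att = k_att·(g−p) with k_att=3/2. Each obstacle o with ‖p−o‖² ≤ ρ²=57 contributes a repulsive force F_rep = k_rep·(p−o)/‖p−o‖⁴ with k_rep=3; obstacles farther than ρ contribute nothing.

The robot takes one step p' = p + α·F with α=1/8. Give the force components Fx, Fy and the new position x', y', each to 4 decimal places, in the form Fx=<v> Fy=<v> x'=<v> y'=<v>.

F_att = 3/2·(g−p) = 3/2·(-5,5) = (-7.5000,7.5000)
o1: d²=146 > ρ²=57 → inactive
o2: d²=1 ≤ ρ²=57; F_rep = 3·(1,0)/1² = (3.0000,0.0000)
o3: d²=5 ≤ ρ²=57; F_rep = 3·(1,-2)/5² = (0.1200,-0.2400)
F = F_att + ΣF_rep = (-4.3800,7.2600)
p' = p + 1/8·F = (7.4525,4.9075)

Fx=-4.3800 Fy=7.2600 x'=7.4525 y'=4.9075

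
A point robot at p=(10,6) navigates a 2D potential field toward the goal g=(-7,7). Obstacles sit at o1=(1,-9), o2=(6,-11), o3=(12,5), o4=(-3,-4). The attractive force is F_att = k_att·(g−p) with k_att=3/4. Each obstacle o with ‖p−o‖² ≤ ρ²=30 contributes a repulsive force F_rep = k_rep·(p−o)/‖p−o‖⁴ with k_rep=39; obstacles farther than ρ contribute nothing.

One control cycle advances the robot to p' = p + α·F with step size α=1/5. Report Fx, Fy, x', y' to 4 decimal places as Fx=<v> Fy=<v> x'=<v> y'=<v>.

Fx=-15.8700 Fy=2.3100 x'=6.8260 y'=6.4620

F_att = 3/4·(g−p) = 3/4·(-17,1) = (-12.7500,0.7500)
o1: d²=306 > ρ²=30 → inactive
o2: d²=305 > ρ²=30 → inactive
o3: d²=5 ≤ ρ²=30; F_rep = 39·(-2,1)/5² = (-3.1200,1.5600)
o4: d²=269 > ρ²=30 → inactive
F = F_att + ΣF_rep = (-15.8700,2.3100)
p' = p + 1/5·F = (6.8260,6.4620)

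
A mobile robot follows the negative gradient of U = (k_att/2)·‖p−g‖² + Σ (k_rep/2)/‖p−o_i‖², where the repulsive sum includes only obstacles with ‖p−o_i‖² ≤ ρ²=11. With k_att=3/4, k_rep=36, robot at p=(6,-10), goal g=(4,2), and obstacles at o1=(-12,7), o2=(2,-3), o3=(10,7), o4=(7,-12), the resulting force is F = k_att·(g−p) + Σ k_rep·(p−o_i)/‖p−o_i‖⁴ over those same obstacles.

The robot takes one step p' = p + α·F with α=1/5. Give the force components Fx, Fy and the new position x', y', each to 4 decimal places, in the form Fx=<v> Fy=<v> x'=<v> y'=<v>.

Fx=-2.9400 Fy=11.8800 x'=5.4120 y'=-7.6240

F_att = 3/4·(g−p) = 3/4·(-2,12) = (-1.5000,9.0000)
o1: d²=613 > ρ²=11 → inactive
o2: d²=65 > ρ²=11 → inactive
o3: d²=305 > ρ²=11 → inactive
o4: d²=5 ≤ ρ²=11; F_rep = 36·(-1,2)/5² = (-1.4400,2.8800)
F = F_att + ΣF_rep = (-2.9400,11.8800)
p' = p + 1/5·F = (5.4120,-7.6240)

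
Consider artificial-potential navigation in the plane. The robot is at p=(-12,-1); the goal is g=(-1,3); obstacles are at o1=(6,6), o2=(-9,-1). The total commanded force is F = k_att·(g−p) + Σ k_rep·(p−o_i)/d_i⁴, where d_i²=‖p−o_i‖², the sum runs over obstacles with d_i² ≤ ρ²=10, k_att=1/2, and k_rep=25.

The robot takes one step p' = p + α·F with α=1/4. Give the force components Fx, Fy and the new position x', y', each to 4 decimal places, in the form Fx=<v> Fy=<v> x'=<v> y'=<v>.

F_att = 1/2·(g−p) = 1/2·(11,4) = (5.5000,2.0000)
o1: d²=373 > ρ²=10 → inactive
o2: d²=9 ≤ ρ²=10; F_rep = 25·(-3,0)/9² = (-0.9259,0.0000)
F = F_att + ΣF_rep = (4.5741,2.0000)
p' = p + 1/4·F = (-10.8565,-0.5000)

Fx=4.5741 Fy=2.0000 x'=-10.8565 y'=-0.5000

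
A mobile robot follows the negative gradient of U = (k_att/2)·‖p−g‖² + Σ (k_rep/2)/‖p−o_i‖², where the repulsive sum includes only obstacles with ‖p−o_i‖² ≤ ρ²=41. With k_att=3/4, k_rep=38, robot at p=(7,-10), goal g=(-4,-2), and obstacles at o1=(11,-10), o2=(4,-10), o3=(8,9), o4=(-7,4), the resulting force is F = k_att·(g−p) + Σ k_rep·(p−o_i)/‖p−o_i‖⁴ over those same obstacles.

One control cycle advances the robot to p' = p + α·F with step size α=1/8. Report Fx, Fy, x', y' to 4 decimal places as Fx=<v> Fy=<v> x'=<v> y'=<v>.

F_att = 3/4·(g−p) = 3/4·(-11,8) = (-8.2500,6.0000)
o1: d²=16 ≤ ρ²=41; F_rep = 38·(-4,0)/16² = (-0.5938,0.0000)
o2: d²=9 ≤ ρ²=41; F_rep = 38·(3,0)/9² = (1.4074,0.0000)
o3: d²=362 > ρ²=41 → inactive
o4: d²=392 > ρ²=41 → inactive
F = F_att + ΣF_rep = (-7.4363,6.0000)
p' = p + 1/8·F = (6.0705,-9.2500)

Fx=-7.4363 Fy=6.0000 x'=6.0705 y'=-9.2500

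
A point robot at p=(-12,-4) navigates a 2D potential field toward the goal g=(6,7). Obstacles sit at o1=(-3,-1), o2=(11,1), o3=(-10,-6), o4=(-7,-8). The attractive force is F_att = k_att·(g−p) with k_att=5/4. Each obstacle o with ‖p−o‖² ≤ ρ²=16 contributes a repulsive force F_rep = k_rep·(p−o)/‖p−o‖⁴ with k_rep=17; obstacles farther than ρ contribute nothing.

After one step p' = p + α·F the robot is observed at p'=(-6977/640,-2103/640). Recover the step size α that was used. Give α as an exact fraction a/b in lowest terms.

F_att = 5/4·(g−p) = 5/4·(18,11) = (22.5000,13.7500)
o1: d²=90 > ρ²=16 → inactive
o2: d²=554 > ρ²=16 → inactive
o3: d²=8 ≤ ρ²=16; F_rep = 17·(-2,2)/8² = (-0.5312,0.5312)
o4: d²=41 > ρ²=16 → inactive
F = F_att + ΣF_rep = (21.9688,14.2812)
Δp = p'−p = (1.0984,0.7141); α = Δx/Fx = (703/640) / (703/32) = 1/20
check: Δy/Fy = (457/640) / (457/32) = 1/20 ✓

α = 1/20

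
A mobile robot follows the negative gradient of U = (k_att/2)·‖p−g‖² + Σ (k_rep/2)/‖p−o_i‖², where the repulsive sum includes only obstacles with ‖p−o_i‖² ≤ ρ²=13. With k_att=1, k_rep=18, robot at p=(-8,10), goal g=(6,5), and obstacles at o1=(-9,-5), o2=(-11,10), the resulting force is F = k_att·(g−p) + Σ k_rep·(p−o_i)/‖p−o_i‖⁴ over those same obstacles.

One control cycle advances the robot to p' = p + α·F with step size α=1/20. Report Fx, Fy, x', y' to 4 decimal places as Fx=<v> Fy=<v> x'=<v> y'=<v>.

F_att = 1·(g−p) = 1·(14,-5) = (14.0000,-5.0000)
o1: d²=226 > ρ²=13 → inactive
o2: d²=9 ≤ ρ²=13; F_rep = 18·(3,0)/9² = (0.6667,0.0000)
F = F_att + ΣF_rep = (14.6667,-5.0000)
p' = p + 1/20·F = (-7.2667,9.7500)

Fx=14.6667 Fy=-5.0000 x'=-7.2667 y'=9.7500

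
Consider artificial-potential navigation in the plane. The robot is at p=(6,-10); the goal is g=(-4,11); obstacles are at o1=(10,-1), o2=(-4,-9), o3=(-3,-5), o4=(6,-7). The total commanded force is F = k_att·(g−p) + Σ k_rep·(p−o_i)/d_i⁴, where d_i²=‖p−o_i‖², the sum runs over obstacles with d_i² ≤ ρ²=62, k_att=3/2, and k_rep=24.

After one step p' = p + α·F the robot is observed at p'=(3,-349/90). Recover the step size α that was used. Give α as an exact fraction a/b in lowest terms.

F_att = 3/2·(g−p) = 3/2·(-10,21) = (-15.0000,31.5000)
o1: d²=97 > ρ²=62 → inactive
o2: d²=101 > ρ²=62 → inactive
o3: d²=106 > ρ²=62 → inactive
o4: d²=9 ≤ ρ²=62; F_rep = 24·(0,-3)/9² = (0.0000,-0.8889)
F = F_att + ΣF_rep = (-15.0000,30.6111)
Δp = p'−p = (-3.0000,6.1222); α = Δx/Fx = (-3) / (-15) = 1/5
check: Δy/Fy = (551/90) / (551/18) = 1/5 ✓

α = 1/5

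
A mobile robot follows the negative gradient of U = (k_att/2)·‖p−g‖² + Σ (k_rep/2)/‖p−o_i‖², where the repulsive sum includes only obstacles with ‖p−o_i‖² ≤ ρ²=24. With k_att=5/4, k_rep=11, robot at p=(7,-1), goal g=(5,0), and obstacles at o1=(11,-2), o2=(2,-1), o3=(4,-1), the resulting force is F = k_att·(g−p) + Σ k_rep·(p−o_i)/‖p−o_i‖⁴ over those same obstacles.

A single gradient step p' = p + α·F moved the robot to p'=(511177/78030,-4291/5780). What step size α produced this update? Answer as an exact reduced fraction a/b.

F_att = 5/4·(g−p) = 5/4·(-2,1) = (-2.5000,1.2500)
o1: d²=17 ≤ ρ²=24; F_rep = 11·(-4,1)/17² = (-0.1522,0.0381)
o2: d²=25 > ρ²=24 → inactive
o3: d²=9 ≤ ρ²=24; F_rep = 11·(3,0)/9² = (0.4074,0.0000)
F = F_att + ΣF_rep = (-2.2448,1.2881)
Δp = p'−p = (-0.4490,0.2576); α = Δx/Fx = (-35033/78030) / (-35033/15606) = 1/5
check: Δy/Fy = (1489/5780) / (1489/1156) = 1/5 ✓

α = 1/5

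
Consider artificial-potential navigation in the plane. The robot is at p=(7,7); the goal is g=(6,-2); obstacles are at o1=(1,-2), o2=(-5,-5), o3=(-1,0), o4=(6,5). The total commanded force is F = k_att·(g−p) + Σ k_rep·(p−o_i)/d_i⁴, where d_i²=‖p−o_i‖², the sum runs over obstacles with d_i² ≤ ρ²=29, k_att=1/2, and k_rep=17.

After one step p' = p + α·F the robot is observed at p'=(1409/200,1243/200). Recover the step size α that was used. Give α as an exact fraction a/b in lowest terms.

α = 1/4

F_att = 1/2·(g−p) = 1/2·(-1,-9) = (-0.5000,-4.5000)
o1: d²=117 > ρ²=29 → inactive
o2: d²=288 > ρ²=29 → inactive
o3: d²=113 > ρ²=29 → inactive
o4: d²=5 ≤ ρ²=29; F_rep = 17·(1,2)/5² = (0.6800,1.3600)
F = F_att + ΣF_rep = (0.1800,-3.1400)
Δp = p'−p = (0.0450,-0.7850); α = Δx/Fx = (9/200) / (9/50) = 1/4
check: Δy/Fy = (-157/200) / (-157/50) = 1/4 ✓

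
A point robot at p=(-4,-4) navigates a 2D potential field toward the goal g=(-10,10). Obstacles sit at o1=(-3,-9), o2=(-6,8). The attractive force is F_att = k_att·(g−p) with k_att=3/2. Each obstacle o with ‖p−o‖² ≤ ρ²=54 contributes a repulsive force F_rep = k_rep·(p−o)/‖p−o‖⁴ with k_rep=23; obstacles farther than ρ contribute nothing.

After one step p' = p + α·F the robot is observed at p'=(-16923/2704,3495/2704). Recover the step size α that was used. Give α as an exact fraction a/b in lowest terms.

α = 1/4

F_att = 3/2·(g−p) = 3/2·(-6,14) = (-9.0000,21.0000)
o1: d²=26 ≤ ρ²=54; F_rep = 23·(-1,5)/26² = (-0.0340,0.1701)
o2: d²=148 > ρ²=54 → inactive
F = F_att + ΣF_rep = (-9.0340,21.1701)
Δp = p'−p = (-2.2585,5.2925); α = Δx/Fx = (-6107/2704) / (-6107/676) = 1/4
check: Δy/Fy = (14311/2704) / (14311/676) = 1/4 ✓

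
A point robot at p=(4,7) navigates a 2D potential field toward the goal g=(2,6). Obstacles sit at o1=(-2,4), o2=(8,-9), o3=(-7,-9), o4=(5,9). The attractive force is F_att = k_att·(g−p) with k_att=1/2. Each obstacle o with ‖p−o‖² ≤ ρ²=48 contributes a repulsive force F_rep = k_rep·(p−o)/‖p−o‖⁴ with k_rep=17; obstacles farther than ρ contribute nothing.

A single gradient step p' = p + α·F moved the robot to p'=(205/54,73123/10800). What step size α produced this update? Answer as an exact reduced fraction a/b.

F_att = 1/2·(g−p) = 1/2·(-2,-1) = (-1.0000,-0.5000)
o1: d²=45 ≤ ρ²=48; F_rep = 17·(6,3)/45² = (0.0504,0.0252)
o2: d²=272 > ρ²=48 → inactive
o3: d²=377 > ρ²=48 → inactive
o4: d²=5 ≤ ρ²=48; F_rep = 17·(-1,-2)/5² = (-0.6800,-1.3600)
F = F_att + ΣF_rep = (-1.6296,-1.8348)
Δp = p'−p = (-0.2037,-0.2294); α = Δx/Fx = (-11/54) / (-44/27) = 1/8
check: Δy/Fy = (-2477/10800) / (-2477/1350) = 1/8 ✓

α = 1/8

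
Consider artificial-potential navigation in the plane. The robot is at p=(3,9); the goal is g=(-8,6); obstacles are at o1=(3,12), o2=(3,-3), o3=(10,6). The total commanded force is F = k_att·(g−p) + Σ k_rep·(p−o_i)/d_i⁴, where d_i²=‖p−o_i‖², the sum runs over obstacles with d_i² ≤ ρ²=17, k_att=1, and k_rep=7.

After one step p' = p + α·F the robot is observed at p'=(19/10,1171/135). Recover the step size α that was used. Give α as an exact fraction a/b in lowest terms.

F_att = 1·(g−p) = 1·(-11,-3) = (-11.0000,-3.0000)
o1: d²=9 ≤ ρ²=17; F_rep = 7·(0,-3)/9² = (0.0000,-0.2593)
o2: d²=144 > ρ²=17 → inactive
o3: d²=58 > ρ²=17 → inactive
F = F_att + ΣF_rep = (-11.0000,-3.2593)
Δp = p'−p = (-1.1000,-0.3259); α = Δx/Fx = (-11/10) / (-11) = 1/10
check: Δy/Fy = (-44/135) / (-88/27) = 1/10 ✓

α = 1/10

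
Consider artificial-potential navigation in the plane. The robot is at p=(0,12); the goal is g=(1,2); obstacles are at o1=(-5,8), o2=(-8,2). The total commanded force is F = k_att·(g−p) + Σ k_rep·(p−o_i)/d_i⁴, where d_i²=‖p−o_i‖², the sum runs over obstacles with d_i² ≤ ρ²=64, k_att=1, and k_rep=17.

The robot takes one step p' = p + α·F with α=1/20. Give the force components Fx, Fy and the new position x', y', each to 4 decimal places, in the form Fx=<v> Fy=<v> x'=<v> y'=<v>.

F_att = 1·(g−p) = 1·(1,-10) = (1.0000,-10.0000)
o1: d²=41 ≤ ρ²=64; F_rep = 17·(5,4)/41² = (0.0506,0.0405)
o2: d²=164 > ρ²=64 → inactive
F = F_att + ΣF_rep = (1.0506,-9.9595)
p' = p + 1/20·F = (0.0525,11.5020)

Fx=1.0506 Fy=-9.9595 x'=0.0525 y'=11.5020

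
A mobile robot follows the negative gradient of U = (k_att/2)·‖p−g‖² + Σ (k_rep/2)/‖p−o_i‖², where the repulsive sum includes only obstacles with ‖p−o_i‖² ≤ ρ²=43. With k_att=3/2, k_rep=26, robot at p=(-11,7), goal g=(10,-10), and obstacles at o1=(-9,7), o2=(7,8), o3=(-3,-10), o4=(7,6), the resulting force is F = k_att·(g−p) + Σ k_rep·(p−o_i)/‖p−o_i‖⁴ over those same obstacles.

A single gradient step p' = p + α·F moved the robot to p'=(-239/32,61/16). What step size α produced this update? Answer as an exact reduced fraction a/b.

α = 1/8

F_att = 3/2·(g−p) = 3/2·(21,-17) = (31.5000,-25.5000)
o1: d²=4 ≤ ρ²=43; F_rep = 26·(-2,0)/4² = (-3.2500,0.0000)
o2: d²=325 > ρ²=43 → inactive
o3: d²=353 > ρ²=43 → inactive
o4: d²=325 > ρ²=43 → inactive
F = F_att + ΣF_rep = (28.2500,-25.5000)
Δp = p'−p = (3.5312,-3.1875); α = Δx/Fx = (113/32) / (113/4) = 1/8
check: Δy/Fy = (-51/16) / (-51/2) = 1/8 ✓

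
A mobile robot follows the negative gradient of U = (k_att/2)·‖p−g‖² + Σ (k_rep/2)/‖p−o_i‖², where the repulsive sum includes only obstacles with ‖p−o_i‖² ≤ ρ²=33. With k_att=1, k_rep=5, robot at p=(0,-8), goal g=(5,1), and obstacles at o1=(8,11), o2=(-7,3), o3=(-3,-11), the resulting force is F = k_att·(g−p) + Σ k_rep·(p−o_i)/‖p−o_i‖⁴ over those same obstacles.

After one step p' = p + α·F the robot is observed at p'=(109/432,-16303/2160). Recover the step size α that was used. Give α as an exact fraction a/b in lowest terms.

α = 1/20

F_att = 1·(g−p) = 1·(5,9) = (5.0000,9.0000)
o1: d²=425 > ρ²=33 → inactive
o2: d²=170 > ρ²=33 → inactive
o3: d²=18 ≤ ρ²=33; F_rep = 5·(3,3)/18² = (0.0463,0.0463)
F = F_att + ΣF_rep = (5.0463,9.0463)
Δp = p'−p = (0.2523,0.4523); α = Δx/Fx = (109/432) / (545/108) = 1/20
check: Δy/Fy = (977/2160) / (977/108) = 1/20 ✓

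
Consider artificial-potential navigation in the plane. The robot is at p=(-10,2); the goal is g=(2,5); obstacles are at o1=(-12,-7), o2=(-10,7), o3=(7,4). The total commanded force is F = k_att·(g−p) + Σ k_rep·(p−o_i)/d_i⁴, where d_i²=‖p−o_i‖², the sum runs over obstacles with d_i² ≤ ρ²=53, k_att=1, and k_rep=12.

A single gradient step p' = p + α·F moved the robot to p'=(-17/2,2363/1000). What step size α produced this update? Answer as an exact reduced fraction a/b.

F_att = 1·(g−p) = 1·(12,3) = (12.0000,3.0000)
o1: d²=85 > ρ²=53 → inactive
o2: d²=25 ≤ ρ²=53; F_rep = 12·(0,-5)/25² = (0.0000,-0.0960)
o3: d²=293 > ρ²=53 → inactive
F = F_att + ΣF_rep = (12.0000,2.9040)
Δp = p'−p = (1.5000,0.3630); α = Δx/Fx = (3/2) / (12) = 1/8
check: Δy/Fy = (363/1000) / (363/125) = 1/8 ✓

α = 1/8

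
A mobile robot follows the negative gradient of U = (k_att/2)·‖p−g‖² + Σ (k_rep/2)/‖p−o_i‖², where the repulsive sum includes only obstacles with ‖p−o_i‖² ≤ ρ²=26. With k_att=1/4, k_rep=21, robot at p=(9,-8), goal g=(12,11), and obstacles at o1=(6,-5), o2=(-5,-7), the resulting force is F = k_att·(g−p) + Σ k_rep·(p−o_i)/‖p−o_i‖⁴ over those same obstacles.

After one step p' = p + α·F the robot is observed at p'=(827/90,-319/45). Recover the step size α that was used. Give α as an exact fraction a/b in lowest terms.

F_att = 1/4·(g−p) = 1/4·(3,19) = (0.7500,4.7500)
o1: d²=18 ≤ ρ²=26; F_rep = 21·(3,-3)/18² = (0.1944,-0.1944)
o2: d²=197 > ρ²=26 → inactive
F = F_att + ΣF_rep = (0.9444,4.5556)
Δp = p'−p = (0.1889,0.9111); α = Δx/Fx = (17/90) / (17/18) = 1/5
check: Δy/Fy = (41/45) / (41/9) = 1/5 ✓

α = 1/5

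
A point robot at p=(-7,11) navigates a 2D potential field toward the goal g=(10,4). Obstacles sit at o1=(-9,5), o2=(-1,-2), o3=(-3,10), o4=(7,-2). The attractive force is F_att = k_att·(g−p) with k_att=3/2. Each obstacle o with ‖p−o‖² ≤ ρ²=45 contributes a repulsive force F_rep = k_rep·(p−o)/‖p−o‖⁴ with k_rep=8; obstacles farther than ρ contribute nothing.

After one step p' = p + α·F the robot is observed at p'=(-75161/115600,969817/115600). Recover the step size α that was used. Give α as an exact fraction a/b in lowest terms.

α = 1/4

F_att = 3/2·(g−p) = 3/2·(17,-7) = (25.5000,-10.5000)
o1: d²=40 ≤ ρ²=45; F_rep = 8·(2,6)/40² = (0.0100,0.0300)
o2: d²=205 > ρ²=45 → inactive
o3: d²=17 ≤ ρ²=45; F_rep = 8·(-4,1)/17² = (-0.1107,0.0277)
o4: d²=365 > ρ²=45 → inactive
F = F_att + ΣF_rep = (25.3993,-10.4423)
Δp = p'−p = (6.3498,-2.6106); α = Δx/Fx = (734039/115600) / (734039/28900) = 1/4
check: Δy/Fy = (-301783/115600) / (-301783/28900) = 1/4 ✓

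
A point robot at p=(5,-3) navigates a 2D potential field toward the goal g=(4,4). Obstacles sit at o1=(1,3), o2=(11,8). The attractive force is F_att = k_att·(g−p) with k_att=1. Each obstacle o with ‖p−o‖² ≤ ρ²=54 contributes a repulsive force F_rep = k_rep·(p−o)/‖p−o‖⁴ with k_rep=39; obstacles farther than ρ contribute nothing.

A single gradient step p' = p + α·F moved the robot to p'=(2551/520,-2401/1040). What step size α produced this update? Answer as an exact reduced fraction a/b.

F_att = 1·(g−p) = 1·(-1,7) = (-1.0000,7.0000)
o1: d²=52 ≤ ρ²=54; F_rep = 39·(4,-6)/52² = (0.0577,-0.0865)
o2: d²=157 > ρ²=54 → inactive
F = F_att + ΣF_rep = (-0.9423,6.9135)
Δp = p'−p = (-0.0942,0.6913); α = Δx/Fx = (-49/520) / (-49/52) = 1/10
check: Δy/Fy = (719/1040) / (719/104) = 1/10 ✓

α = 1/10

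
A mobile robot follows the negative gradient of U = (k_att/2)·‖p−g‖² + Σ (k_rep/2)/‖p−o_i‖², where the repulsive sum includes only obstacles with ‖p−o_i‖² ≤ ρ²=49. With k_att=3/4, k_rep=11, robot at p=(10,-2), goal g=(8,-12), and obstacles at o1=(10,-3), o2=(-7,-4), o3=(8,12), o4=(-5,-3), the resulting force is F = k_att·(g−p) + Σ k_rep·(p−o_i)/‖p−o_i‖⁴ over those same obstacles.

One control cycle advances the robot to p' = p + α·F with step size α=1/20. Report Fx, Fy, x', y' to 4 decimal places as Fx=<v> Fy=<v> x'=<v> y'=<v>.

F_att = 3/4·(g−p) = 3/4·(-2,-10) = (-1.5000,-7.5000)
o1: d²=1 ≤ ρ²=49; F_rep = 11·(0,1)/1² = (0.0000,11.0000)
o2: d²=293 > ρ²=49 → inactive
o3: d²=200 > ρ²=49 → inactive
o4: d²=226 > ρ²=49 → inactive
F = F_att + ΣF_rep = (-1.5000,3.5000)
p' = p + 1/20·F = (9.9250,-1.8250)

Fx=-1.5000 Fy=3.5000 x'=9.9250 y'=-1.8250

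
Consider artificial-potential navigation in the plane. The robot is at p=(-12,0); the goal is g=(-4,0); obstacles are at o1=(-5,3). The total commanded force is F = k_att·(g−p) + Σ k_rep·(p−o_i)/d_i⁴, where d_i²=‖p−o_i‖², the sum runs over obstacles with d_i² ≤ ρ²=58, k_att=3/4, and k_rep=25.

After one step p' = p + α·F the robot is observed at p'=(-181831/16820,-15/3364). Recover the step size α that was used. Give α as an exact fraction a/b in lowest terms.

α = 1/5

F_att = 3/4·(g−p) = 3/4·(8,0) = (6.0000,0.0000)
o1: d²=58 ≤ ρ²=58; F_rep = 25·(-7,-3)/58² = (-0.0520,-0.0223)
F = F_att + ΣF_rep = (5.9480,-0.0223)
Δp = p'−p = (1.1896,-0.0045); α = Δx/Fx = (20009/16820) / (20009/3364) = 1/5
check: Δy/Fy = (-15/3364) / (-75/3364) = 1/5 ✓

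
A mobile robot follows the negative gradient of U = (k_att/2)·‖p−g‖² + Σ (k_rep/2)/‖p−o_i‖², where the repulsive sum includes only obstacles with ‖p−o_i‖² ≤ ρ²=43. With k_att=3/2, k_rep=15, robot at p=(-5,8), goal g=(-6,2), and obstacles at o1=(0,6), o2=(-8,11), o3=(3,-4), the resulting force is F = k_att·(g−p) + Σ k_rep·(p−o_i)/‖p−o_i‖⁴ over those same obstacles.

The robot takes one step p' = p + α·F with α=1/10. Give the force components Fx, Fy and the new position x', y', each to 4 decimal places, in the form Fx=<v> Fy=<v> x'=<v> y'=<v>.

F_att = 3/2·(g−p) = 3/2·(-1,-6) = (-1.5000,-9.0000)
o1: d²=29 ≤ ρ²=43; F_rep = 15·(-5,2)/29² = (-0.0892,0.0357)
o2: d²=18 ≤ ρ²=43; F_rep = 15·(3,-3)/18² = (0.1389,-0.1389)
o3: d²=208 > ρ²=43 → inactive
F = F_att + ΣF_rep = (-1.4503,-9.1032)
p' = p + 1/10·F = (-5.1450,7.0897)

Fx=-1.4503 Fy=-9.1032 x'=-5.1450 y'=7.0897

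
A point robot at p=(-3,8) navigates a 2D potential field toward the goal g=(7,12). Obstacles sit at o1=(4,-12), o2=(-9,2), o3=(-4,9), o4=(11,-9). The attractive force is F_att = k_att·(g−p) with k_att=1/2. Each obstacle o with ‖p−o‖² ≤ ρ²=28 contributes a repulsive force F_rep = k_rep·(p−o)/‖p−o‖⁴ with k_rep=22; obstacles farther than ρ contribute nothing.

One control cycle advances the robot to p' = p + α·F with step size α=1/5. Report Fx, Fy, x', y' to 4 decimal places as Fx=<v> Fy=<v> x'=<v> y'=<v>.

F_att = 1/2·(g−p) = 1/2·(10,4) = (5.0000,2.0000)
o1: d²=449 > ρ²=28 → inactive
o2: d²=72 > ρ²=28 → inactive
o3: d²=2 ≤ ρ²=28; F_rep = 22·(1,-1)/2² = (5.5000,-5.5000)
o4: d²=485 > ρ²=28 → inactive
F = F_att + ΣF_rep = (10.5000,-3.5000)
p' = p + 1/5·F = (-0.9000,7.3000)

Fx=10.5000 Fy=-3.5000 x'=-0.9000 y'=7.3000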